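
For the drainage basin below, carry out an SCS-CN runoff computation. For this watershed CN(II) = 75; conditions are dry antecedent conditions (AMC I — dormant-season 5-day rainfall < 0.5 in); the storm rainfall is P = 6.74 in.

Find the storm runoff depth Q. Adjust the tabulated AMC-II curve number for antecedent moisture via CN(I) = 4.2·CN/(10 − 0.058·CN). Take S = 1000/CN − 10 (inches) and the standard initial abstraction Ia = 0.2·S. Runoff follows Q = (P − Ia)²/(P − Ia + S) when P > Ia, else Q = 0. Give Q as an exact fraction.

CN(I) from CN(II)=75: (4.2·75)/(10 − 0.058·75) = 6300/113 ≈ 55.752
Retention S: 1000/CN − 10 with CN=55.752 → S = 500/63 ≈ 7.937 in
Ia = 0.2·(500/63) = 100/63 in ≈ 1.587 in
Since P=6.740 > Ia=1.587: effective rainfall P−Ia = 16231/3150 in
Q: (16231/3150)² ÷ (41231/3150) = 263445361/129877650 in (≈ 2.028 in)

Q = 263445361/129877650 in ≈ 2.028 in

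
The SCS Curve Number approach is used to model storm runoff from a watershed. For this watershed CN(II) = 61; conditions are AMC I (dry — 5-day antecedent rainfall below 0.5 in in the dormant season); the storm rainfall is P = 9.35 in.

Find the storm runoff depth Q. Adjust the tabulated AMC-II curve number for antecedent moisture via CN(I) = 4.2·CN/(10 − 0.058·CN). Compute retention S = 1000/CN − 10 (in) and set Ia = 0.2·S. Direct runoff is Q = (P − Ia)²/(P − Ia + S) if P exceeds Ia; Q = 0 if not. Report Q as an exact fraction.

Adjust CN=61 to AMC I: 4.2·61/(10 − 0.058·61) → (1281/5) ÷ (3231/500) = 42700/1077 ≈ 39.647
S = 1000/(42700/1077) − 10 = 6500/427 in ≈ 15.222 in
Ia = 0.2S: 0.2·15.222 = 3.044 in (exactly 1300/427)
P − Ia = 9.350 − 3.044 = 53849/8540 ≈ 6.306 in (> 0, runoff occurs)
Runoff Q = (P−Ia)²/(P−Ia+S) = (6.306)²/(6.306+15.222) = 2899714801/1570070460 ≈ 1.847 in

Q = 2899714801/1570070460 in ≈ 1.847 in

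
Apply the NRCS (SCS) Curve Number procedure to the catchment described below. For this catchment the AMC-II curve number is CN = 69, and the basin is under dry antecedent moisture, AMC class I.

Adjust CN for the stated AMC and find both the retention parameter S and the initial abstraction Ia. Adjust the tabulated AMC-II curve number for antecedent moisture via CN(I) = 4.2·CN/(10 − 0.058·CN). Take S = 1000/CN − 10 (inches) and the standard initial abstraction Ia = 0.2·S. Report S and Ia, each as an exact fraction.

S = 15500/1449 in ≈ 10.697 in; Ia = 3100/1449 in ≈ 2.139 in

CN(I) from CN(II)=69: (4.2·69)/(10 − 0.058·69) = 144900/2999 ≈ 48.316
Max retention: S = 1000/(144900/2999) − 10 = 15500/1449 in (≈ 10.697 in)
Ia = 0.2·(15500/1449) = 3100/1449 in ≈ 2.139 in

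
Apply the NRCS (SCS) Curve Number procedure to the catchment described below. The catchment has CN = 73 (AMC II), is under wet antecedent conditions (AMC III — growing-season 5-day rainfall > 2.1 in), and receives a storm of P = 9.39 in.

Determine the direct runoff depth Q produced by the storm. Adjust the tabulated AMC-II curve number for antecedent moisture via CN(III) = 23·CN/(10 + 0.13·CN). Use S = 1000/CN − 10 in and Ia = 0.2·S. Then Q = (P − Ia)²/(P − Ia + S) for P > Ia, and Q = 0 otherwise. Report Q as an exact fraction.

Adjust CN=73 to AMC III: 23·73/(10 + 0.13·73) → 1679 ÷ (1949/100) = 167900/1949 ≈ 86.147
S = 1000/(167900/1949) − 10 = 2700/1679 in ≈ 1.608 in
Ia = 0.2·(2700/1679) = 540/1679 in ≈ 0.322 in
Since P=9.390 > Ia=0.322: effective rainfall P−Ia = 1522581/167900 in
Q = (1522581/167900)²/((1522581/167900) + 2700/1679) = (2318252901561/28190410000)/(1792581/167900) = 772750967187/100324783300 in ≈ 7.702 in

Q = 772750967187/100324783300 in ≈ 7.702 in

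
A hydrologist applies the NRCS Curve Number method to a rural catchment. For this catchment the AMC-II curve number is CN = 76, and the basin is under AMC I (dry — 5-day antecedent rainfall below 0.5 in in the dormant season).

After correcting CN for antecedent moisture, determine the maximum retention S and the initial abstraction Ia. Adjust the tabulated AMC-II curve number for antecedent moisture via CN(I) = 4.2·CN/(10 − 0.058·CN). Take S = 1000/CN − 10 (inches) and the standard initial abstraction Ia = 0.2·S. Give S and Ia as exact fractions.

CN(I) from CN(II)=76: (4.2·76)/(10 − 0.058·76) = 13300/233 ≈ 57.082
Max retention: S = 1000/(13300/233) − 10 = 1000/133 in (≈ 7.519 in)
Ia = 0.2S: 0.2·7.519 = 1.504 in (exactly 200/133)

S = 1000/133 in ≈ 7.519 in; Ia = 200/133 in ≈ 1.504 in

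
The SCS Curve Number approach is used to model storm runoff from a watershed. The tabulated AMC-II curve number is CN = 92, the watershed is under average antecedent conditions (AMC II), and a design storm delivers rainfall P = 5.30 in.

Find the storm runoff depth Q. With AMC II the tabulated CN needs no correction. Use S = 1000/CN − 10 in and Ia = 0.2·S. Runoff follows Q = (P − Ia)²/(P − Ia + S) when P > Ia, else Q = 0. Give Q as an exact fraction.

AMC II — tabulated CN = 92 applies directly.
Retention S: 1000/CN − 10 with CN=92.000 → S = 20/23 ≈ 0.870 in
Initial abstraction Ia = S/5 = (20/23)/5 = 4/23 ≈ 0.174 in
Since P=5.300 > Ia=0.174: effective rainfall P−Ia = 1179/230 in
Runoff Q = (P−Ia)²/(P−Ia+S) = (5.126)²/(5.126+0.870) = 1390041/317170 ≈ 4.383 in

Q = 1390041/317170 in ≈ 4.383 in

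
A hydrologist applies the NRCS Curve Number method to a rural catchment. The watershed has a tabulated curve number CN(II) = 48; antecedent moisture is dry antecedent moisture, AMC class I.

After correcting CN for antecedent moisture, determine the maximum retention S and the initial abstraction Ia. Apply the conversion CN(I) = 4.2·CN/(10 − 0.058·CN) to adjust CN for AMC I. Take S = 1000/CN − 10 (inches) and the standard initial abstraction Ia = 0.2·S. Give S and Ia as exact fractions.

S = 1625/63 in ≈ 25.794 in; Ia = 325/63 in ≈ 5.159 in

Adjust CN=48 to AMC I: 4.2·48/(10 − 0.058·48) → (1008/5) ÷ (902/125) = 12600/451 ≈ 27.938
S = 1000/(12600/451) − 10 = 1625/63 in ≈ 25.794 in
Initial abstraction Ia = S/5 = (1625/63)/5 = 325/63 ≈ 5.159 in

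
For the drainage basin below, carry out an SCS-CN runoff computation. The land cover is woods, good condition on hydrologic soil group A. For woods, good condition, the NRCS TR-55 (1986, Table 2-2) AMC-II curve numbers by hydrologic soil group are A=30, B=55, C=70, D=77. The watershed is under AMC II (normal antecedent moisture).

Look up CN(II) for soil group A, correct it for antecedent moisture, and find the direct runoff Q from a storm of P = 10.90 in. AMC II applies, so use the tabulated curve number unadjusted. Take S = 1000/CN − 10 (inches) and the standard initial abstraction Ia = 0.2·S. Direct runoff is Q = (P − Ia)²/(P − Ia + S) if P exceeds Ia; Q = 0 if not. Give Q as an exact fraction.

Q = 34969/26610 in ≈ 1.314 in

NRCS table: woods, good condition, soil group A → CN(II) = 30
CN(II) = 30; AMC II needs no correction.
Max retention: S = 1000/30 − 10 = 70/3 in (≈ 23.333 in)
Ia = 0.2·(70/3) = 14/3 in ≈ 4.667 in
Excess rainfall: 10.900 − 4.667 = 6.233 in; P > Ia so Q > 0
Q = (187/30)²/((187/30) + 70/3) = (34969/900)/(887/30) = 34969/26610 in ≈ 1.314 in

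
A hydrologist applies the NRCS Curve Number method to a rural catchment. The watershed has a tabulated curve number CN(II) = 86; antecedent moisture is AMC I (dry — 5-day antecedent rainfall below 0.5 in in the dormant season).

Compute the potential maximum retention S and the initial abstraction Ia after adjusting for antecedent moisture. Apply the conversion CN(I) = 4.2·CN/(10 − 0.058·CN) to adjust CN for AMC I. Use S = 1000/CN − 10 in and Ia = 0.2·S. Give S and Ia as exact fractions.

Adjust CN=86 to AMC I: 4.2·86/(10 − 0.058·86) → (1806/5) ÷ (1253/250) = 12900/179 ≈ 72.067
Max retention: S = 1000/(12900/179) − 10 = 500/129 in (≈ 3.876 in)
Initial abstraction Ia = S/5 = (500/129)/5 = 100/129 ≈ 0.775 in

S = 500/129 in ≈ 3.876 in; Ia = 100/129 in ≈ 0.775 in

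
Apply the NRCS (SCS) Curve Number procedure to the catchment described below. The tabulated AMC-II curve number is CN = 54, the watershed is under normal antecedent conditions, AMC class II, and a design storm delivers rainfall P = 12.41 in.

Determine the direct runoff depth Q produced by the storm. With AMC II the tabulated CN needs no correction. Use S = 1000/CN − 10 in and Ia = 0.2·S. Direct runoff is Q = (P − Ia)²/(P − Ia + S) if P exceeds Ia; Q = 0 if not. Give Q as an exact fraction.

Q = 835614649/140148900 in ≈ 5.962 in

Average conditions: CN = 54 (no AMC adjustment).
S = 1000/54 − 10 = 230/27 in ≈ 8.519 in
Initial abstraction Ia = S/5 = (230/27)/5 = 46/27 ≈ 1.704 in
Excess rainfall: 12.410 − 1.704 = 10.706 in; P > Ia so Q > 0
Runoff Q = (P−Ia)²/(P−Ia+S) = (10.706)²/(10.706+8.519) = 835614649/140148900 ≈ 5.962 in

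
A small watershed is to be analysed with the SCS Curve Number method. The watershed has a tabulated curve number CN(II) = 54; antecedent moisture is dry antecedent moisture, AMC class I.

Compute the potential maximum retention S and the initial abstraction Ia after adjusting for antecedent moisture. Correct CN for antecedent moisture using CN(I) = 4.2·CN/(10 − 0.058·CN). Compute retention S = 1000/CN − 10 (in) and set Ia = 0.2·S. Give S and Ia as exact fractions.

Adjust CN=54 to AMC I: 4.2·54/(10 − 0.058·54) → (1134/5) ÷ (1717/250) = 56700/1717 ≈ 33.023
Max retention: S = 1000/(56700/1717) − 10 = 11500/567 in (≈ 20.282 in)
Initial abstraction Ia = S/5 = (11500/567)/5 = 2300/567 ≈ 4.056 in

S = 11500/567 in ≈ 20.282 in; Ia = 2300/567 in ≈ 4.056 in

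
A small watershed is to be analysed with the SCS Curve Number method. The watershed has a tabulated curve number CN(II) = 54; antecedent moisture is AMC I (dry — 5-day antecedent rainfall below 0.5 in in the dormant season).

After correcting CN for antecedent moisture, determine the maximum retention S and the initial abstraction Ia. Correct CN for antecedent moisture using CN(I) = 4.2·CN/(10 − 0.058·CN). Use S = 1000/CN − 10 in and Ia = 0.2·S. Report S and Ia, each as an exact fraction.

Adjust CN=54 to AMC I: 4.2·54/(10 − 0.058·54) → (1134/5) ÷ (1717/250) = 56700/1717 ≈ 33.023
Max retention: S = 1000/(56700/1717) − 10 = 11500/567 in (≈ 20.282 in)
Ia = 0.2·(11500/567) = 2300/567 in ≈ 4.056 in

S = 11500/567 in ≈ 20.282 in; Ia = 2300/567 in ≈ 4.056 in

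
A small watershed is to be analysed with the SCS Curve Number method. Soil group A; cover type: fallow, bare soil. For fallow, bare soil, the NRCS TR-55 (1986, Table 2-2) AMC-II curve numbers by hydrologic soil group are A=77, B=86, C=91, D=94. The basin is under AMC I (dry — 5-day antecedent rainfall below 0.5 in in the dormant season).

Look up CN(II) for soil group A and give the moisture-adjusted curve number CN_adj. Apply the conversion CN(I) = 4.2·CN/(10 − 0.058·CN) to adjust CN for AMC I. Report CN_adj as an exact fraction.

CN_adj = 161700/2767 ≈ 58.439

NRCS table: fallow, bare soil, soil group A → CN(II) = 77
CN(I) from CN(II)=77: (4.2·77)/(10 − 0.058·77) = 161700/2767 ≈ 58.439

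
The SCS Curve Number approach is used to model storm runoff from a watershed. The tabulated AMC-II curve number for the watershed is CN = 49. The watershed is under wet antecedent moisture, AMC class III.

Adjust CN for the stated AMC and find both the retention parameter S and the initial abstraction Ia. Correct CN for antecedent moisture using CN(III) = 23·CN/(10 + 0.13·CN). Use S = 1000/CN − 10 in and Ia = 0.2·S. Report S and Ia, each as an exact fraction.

S = 5100/1127 in ≈ 4.525 in; Ia = 1020/1127 in ≈ 0.905 in

Wet (AMC III): CN(III) = 23·49/(10 + 0.13·49) = 1127/(1637/100) = 112700/1637 ≈ 68.845
Retention S: 1000/CN − 10 with CN=68.845 → S = 5100/1127 ≈ 4.525 in
Initial abstraction Ia = S/5 = (5100/1127)/5 = 1020/1127 ≈ 0.905 in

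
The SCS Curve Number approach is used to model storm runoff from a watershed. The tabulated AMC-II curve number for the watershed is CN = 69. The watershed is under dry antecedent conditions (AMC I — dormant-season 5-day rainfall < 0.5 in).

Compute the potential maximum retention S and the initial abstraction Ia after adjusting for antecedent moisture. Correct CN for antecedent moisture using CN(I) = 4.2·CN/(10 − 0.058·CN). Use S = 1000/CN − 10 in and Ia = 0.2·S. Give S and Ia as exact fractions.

S = 15500/1449 in ≈ 10.697 in; Ia = 3100/1449 in ≈ 2.139 in

Adjust CN=69 to AMC I: 4.2·69/(10 − 0.058·69) → (1449/5) ÷ (2999/500) = 144900/2999 ≈ 48.316
Retention S: 1000/CN − 10 with CN=48.316 → S = 15500/1449 ≈ 10.697 in
Ia = 0.2S: 0.2·10.697 = 2.139 in (exactly 3100/1449)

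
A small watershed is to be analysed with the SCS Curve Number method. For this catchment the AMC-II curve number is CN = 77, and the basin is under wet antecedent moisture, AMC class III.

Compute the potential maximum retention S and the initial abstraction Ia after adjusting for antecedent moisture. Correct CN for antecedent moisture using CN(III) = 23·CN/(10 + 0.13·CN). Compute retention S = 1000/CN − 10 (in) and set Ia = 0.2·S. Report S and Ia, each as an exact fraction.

S = 100/77 in ≈ 1.299 in; Ia = 20/77 in ≈ 0.260 in

Adjust CN=77 to AMC III: 23·77/(10 + 0.13·77) → 1771 ÷ (2001/100) = 7700/87 ≈ 88.506
S = 1000/(7700/87) − 10 = 100/77 in ≈ 1.299 in
Initial abstraction Ia = S/5 = (100/77)/5 = 20/77 ≈ 0.260 in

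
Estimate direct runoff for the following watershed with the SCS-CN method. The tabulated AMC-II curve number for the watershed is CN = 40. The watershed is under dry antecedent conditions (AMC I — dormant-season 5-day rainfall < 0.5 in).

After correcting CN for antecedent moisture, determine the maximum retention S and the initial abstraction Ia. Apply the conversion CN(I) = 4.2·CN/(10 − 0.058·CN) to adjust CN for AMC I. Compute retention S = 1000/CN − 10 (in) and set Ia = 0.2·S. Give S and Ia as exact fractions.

S = 250/7 in ≈ 35.714 in; Ia = 50/7 in ≈ 7.143 in

CN(I) from CN(II)=40: (4.2·40)/(10 − 0.058·40) = 175/8 ≈ 21.875
Max retention: S = 1000/(175/8) − 10 = 250/7 in (≈ 35.714 in)
Ia = 0.2·(250/7) = 50/7 in ≈ 7.143 in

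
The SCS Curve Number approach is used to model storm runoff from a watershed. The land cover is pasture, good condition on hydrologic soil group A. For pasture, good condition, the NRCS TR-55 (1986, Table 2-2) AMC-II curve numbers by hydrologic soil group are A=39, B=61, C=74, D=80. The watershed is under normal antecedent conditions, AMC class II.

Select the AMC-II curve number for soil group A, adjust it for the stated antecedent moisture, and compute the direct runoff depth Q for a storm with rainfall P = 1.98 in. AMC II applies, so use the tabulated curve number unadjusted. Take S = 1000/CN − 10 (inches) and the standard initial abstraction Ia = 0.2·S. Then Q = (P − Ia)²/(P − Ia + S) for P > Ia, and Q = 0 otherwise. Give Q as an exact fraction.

Q = 0 in ≈ 0.000 in

NRCS table: pasture, good condition, soil group A → CN(II) = 39
AMC II — tabulated CN = 39 applies directly.
S = 1000/39 − 10 = 610/39 in ≈ 15.641 in
Ia = 0.2S: 0.2·15.641 = 3.128 in (exactly 122/39)
P = 1.980 ≤ Ia = 3.128 in: entire storm abstracted, Q = 0.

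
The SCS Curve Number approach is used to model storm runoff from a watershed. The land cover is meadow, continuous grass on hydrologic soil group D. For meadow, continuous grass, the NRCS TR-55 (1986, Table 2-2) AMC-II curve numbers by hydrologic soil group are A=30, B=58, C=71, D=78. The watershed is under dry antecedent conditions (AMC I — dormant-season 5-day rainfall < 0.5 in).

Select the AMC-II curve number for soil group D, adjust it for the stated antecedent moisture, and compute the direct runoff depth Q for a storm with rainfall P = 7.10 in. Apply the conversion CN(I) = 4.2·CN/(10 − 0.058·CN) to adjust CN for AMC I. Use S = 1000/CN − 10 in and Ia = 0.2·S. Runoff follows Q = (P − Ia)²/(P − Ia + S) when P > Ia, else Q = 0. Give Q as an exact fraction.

NRCS table: meadow, continuous grass, soil group D → CN(II) = 78
Dry (AMC I): CN(I) = 4.2·78/(10 − 0.058·78) = (1638/5)/(1369/250) = 81900/1369 ≈ 59.825
Max retention: S = 1000/(81900/1369) − 10 = 5500/819 in (≈ 6.716 in)
Ia = 0.2·(5500/819) = 1100/819 in ≈ 1.343 in
P − Ia = 7.100 − 1.343 = 47149/8190 ≈ 5.757 in (> 0, runoff occurs)
Q: (47149/8190)² ÷ (102149/8190) = 2223028201/836600310 in (≈ 2.657 in)

Q = 2223028201/836600310 in ≈ 2.657 in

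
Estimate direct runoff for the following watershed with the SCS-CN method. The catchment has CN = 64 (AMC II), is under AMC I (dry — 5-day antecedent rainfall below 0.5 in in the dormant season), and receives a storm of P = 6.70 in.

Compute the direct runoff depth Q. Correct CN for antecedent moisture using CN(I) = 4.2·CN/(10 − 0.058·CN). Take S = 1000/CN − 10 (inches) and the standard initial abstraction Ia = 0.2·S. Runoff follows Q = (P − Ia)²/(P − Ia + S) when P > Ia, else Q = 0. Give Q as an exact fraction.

CN(I) from CN(II)=64: (4.2·64)/(10 − 0.058·64) = 5600/131 ≈ 42.748
S = 1000/(5600/131) − 10 = 375/28 in ≈ 13.393 in
Initial abstraction Ia = S/5 = (375/28)/5 = 75/28 ≈ 2.679 in
Excess rainfall: 6.700 − 2.679 = 4.021 in; P > Ia so Q > 0
Runoff Q = (P−Ia)²/(P−Ia+S) = (4.021)²/(4.021+13.393) = 316969/341320 ≈ 0.929 in

Q = 316969/341320 in ≈ 0.929 in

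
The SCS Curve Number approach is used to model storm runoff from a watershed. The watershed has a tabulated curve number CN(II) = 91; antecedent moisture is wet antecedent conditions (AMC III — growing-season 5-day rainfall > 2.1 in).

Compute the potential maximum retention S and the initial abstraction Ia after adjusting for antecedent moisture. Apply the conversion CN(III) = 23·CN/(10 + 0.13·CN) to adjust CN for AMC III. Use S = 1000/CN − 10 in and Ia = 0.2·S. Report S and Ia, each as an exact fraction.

Adjust CN=91 to AMC III: 23·91/(10 + 0.13·91) → 2093 ÷ (2183/100) = 209300/2183 ≈ 95.877
S = 1000/(209300/2183) − 10 = 900/2093 in ≈ 0.430 in
Initial abstraction Ia = S/5 = (900/2093)/5 = 180/2093 ≈ 0.086 in

S = 900/2093 in ≈ 0.430 in; Ia = 180/2093 in ≈ 0.086 in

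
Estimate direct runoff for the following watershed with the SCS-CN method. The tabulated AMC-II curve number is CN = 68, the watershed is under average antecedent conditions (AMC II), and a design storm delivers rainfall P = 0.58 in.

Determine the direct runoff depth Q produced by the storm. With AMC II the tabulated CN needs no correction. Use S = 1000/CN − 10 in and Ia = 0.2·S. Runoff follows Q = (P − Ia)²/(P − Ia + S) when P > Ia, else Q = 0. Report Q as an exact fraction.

Average conditions: CN = 68 (no AMC adjustment).
S = 1000/68 − 10 = 80/17 in ≈ 4.706 in
Ia = 0.2S: 0.2·4.706 = 0.941 in (exactly 16/17)
P = 0.580 ≤ Ia = 0.941 in: entire storm abstracted, Q = 0.

Q = 0 in ≈ 0.000 in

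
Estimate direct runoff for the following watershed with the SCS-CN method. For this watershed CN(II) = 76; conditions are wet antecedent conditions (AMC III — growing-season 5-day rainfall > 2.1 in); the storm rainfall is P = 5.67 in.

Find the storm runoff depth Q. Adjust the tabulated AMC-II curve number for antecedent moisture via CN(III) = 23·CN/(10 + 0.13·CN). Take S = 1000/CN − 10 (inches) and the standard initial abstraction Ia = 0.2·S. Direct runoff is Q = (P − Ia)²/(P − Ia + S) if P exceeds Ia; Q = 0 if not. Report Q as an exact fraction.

Wet (AMC III): CN(III) = 23·76/(10 + 0.13·76) = 1748/(497/25) = 43700/497 ≈ 87.928
S = 1000/(43700/497) − 10 = 600/437 in ≈ 1.373 in
Ia = 0.2S: 0.2·1.373 = 0.275 in (exactly 120/437)
Since P=5.670 > Ia=0.275: effective rainfall P−Ia = 235779/43700 in
Q = (235779/43700)²/((235779/43700) + 600/437) = (55591736841/1909690000)/(295779/43700) = 18530578947/4308514100 in ≈ 4.301 in

Q = 18530578947/4308514100 in ≈ 4.301 in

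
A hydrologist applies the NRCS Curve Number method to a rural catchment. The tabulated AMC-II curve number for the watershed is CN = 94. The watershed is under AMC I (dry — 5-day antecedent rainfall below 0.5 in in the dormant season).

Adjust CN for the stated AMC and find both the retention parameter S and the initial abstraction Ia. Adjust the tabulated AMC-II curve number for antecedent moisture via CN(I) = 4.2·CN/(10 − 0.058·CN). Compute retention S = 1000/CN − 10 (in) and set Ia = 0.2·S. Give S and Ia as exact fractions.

Dry (AMC I): CN(I) = 4.2·94/(10 − 0.058·94) = (1974/5)/(1137/250) = 32900/379 ≈ 86.807
Retention S: 1000/CN − 10 with CN=86.807 → S = 500/329 ≈ 1.520 in
Ia = 0.2·(500/329) = 100/329 in ≈ 0.304 in

S = 500/329 in ≈ 1.520 in; Ia = 100/329 in ≈ 0.304 in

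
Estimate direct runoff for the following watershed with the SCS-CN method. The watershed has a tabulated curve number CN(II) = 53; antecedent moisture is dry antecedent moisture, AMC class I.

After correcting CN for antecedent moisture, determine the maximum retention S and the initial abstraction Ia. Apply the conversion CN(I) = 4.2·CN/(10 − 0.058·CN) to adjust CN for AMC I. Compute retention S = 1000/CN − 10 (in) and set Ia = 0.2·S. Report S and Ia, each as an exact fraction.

S = 23500/1113 in ≈ 21.114 in; Ia = 4700/1113 in ≈ 4.223 in

Dry (AMC I): CN(I) = 4.2·53/(10 − 0.058·53) = (1113/5)/(3463/500) = 111300/3463 ≈ 32.140
S = 1000/(111300/3463) − 10 = 23500/1113 in ≈ 21.114 in
Ia = 0.2S: 0.2·21.114 = 4.223 in (exactly 4700/1113)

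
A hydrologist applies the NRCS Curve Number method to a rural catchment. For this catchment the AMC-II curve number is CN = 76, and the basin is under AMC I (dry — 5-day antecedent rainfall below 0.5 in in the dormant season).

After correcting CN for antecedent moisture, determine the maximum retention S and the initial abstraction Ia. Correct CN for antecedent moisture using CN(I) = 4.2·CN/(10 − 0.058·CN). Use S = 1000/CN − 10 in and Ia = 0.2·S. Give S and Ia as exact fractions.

CN(I) from CN(II)=76: (4.2·76)/(10 − 0.058·76) = 13300/233 ≈ 57.082
Max retention: S = 1000/(13300/233) − 10 = 1000/133 in (≈ 7.519 in)
Ia = 0.2·(1000/133) = 200/133 in ≈ 1.504 in

S = 1000/133 in ≈ 7.519 in; Ia = 200/133 in ≈ 1.504 in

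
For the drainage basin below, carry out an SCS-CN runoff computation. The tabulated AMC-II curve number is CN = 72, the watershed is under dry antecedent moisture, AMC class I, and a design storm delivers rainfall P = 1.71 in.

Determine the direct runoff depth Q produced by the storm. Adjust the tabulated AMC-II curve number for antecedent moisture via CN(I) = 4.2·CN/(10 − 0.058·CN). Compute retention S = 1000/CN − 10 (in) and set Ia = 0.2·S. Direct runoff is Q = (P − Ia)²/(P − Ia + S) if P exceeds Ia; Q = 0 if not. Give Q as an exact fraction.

Q = 0 in ≈ 0.000 in

CN(I) from CN(II)=72: (4.2·72)/(10 − 0.058·72) = 675/13 ≈ 51.923
S = 1000/(675/13) − 10 = 250/27 in ≈ 9.259 in
Ia = 0.2·(250/27) = 50/27 in ≈ 1.852 in
P = 1.710 ≤ Ia = 1.852 in: entire storm abstracted, Q = 0.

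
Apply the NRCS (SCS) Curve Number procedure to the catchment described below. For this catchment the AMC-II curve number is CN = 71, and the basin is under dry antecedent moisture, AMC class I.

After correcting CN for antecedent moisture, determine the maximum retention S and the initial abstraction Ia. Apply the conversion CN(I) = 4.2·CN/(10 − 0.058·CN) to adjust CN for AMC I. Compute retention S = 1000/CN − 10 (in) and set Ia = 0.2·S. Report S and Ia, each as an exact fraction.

S = 14500/1491 in ≈ 9.725 in; Ia = 2900/1491 in ≈ 1.945 in

CN(I) from CN(II)=71: (4.2·71)/(10 − 0.058·71) = 149100/2941 ≈ 50.697
S = 1000/(149100/2941) − 10 = 14500/1491 in ≈ 9.725 in
Ia = 0.2S: 0.2·9.725 = 1.945 in (exactly 2900/1491)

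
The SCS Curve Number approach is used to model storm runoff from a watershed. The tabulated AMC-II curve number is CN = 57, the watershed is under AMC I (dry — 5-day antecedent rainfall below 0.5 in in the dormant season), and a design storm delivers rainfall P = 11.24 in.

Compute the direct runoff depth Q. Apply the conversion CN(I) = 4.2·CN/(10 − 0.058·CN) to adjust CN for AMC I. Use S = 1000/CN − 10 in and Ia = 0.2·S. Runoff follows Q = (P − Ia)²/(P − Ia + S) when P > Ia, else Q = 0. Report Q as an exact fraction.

Adjust CN=57 to AMC I: 4.2·57/(10 − 0.058·57) → (1197/5) ÷ (3347/500) = 119700/3347 ≈ 35.763
Retention S: 1000/CN − 10 with CN=35.763 → S = 21500/1197 ≈ 17.962 in
Initial abstraction Ia = S/5 = (21500/1197)/5 = 4300/1197 ≈ 3.592 in
Since P=11.240 > Ia=3.592: effective rainfall P−Ia = 228857/29925 in
Q: (228857/29925)² ÷ (766357/29925) = 52375526449/22933233225 in (≈ 2.284 in)

Q = 52375526449/22933233225 in ≈ 2.284 in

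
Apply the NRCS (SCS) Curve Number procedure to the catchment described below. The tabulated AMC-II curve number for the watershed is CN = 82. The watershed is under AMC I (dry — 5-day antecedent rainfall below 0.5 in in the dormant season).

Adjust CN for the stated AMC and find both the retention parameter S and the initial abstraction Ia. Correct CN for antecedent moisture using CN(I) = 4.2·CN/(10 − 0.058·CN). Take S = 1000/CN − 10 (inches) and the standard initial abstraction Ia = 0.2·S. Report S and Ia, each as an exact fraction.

Adjust CN=82 to AMC I: 4.2·82/(10 − 0.058·82) → (1722/5) ÷ (1311/250) = 28700/437 ≈ 65.675
Retention S: 1000/CN − 10 with CN=65.675 → S = 1500/287 ≈ 5.226 in
Ia = 0.2·(1500/287) = 300/287 in ≈ 1.045 in

S = 1500/287 in ≈ 5.226 in; Ia = 300/287 in ≈ 1.045 in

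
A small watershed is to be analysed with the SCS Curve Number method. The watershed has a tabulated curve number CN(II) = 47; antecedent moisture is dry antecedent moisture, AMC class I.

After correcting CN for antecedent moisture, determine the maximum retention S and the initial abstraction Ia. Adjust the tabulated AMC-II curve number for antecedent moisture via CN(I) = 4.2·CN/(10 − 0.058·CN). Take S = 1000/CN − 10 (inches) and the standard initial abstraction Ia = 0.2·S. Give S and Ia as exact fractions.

CN(I) from CN(II)=47: (4.2·47)/(10 − 0.058·47) = 98700/3637 ≈ 27.138
Retention S: 1000/CN − 10 with CN=27.138 → S = 26500/987 ≈ 26.849 in
Ia = 0.2S: 0.2·26.849 = 5.370 in (exactly 5300/987)

S = 26500/987 in ≈ 26.849 in; Ia = 5300/987 in ≈ 5.370 in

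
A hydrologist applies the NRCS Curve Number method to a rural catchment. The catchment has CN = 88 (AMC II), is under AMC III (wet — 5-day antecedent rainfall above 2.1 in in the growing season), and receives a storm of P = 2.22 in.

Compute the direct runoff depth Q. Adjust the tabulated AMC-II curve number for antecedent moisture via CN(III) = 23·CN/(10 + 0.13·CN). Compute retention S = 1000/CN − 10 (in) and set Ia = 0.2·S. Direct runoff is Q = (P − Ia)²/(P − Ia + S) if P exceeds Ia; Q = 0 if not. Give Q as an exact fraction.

Wet (AMC III): CN(III) = 23·88/(10 + 0.13·88) = 2024/(536/25) = 6325/67 ≈ 94.403
S = 1000/(6325/67) − 10 = 150/253 in ≈ 0.593 in
Ia = 0.2·(150/253) = 30/253 in ≈ 0.119 in
Excess rainfall: 2.220 − 0.119 = 2.101 in; P > Ia so Q > 0
Runoff Q = (P−Ia)²/(P−Ia+S) = (2.101)²/(2.101+0.593) = 78517321/47905550 ≈ 1.639 in

Q = 78517321/47905550 in ≈ 1.639 in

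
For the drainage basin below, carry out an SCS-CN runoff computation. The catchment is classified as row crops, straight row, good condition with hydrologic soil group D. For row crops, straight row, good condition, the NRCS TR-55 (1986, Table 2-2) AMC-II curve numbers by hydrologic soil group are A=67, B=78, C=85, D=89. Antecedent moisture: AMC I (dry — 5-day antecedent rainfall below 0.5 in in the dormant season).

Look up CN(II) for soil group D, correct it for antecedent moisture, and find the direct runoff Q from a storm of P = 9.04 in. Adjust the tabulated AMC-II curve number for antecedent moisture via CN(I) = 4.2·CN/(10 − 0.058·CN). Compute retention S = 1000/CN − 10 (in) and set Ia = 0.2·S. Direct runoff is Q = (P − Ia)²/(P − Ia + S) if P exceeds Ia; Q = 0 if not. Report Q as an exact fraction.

NRCS table: row crops, straight row, good condition, soil group D → CN(II) = 89
Dry (AMC I): CN(I) = 4.2·89/(10 − 0.058·89) = (1869/5)/(2419/500) = 186900/2419 ≈ 77.263
Retention S: 1000/CN − 10 with CN=77.263 → S = 5500/1869 ≈ 2.943 in
Ia = 0.2S: 0.2·2.943 = 0.589 in (exactly 1100/1869)
Since P=9.040 > Ia=0.589: effective rainfall P−Ia = 394894/46725 in
Runoff Q = (P−Ia)²/(P−Ia+S) = (8.451)²/(8.451+2.943) = 77970635618/12438054825 ≈ 6.269 in

Q = 77970635618/12438054825 in ≈ 6.269 in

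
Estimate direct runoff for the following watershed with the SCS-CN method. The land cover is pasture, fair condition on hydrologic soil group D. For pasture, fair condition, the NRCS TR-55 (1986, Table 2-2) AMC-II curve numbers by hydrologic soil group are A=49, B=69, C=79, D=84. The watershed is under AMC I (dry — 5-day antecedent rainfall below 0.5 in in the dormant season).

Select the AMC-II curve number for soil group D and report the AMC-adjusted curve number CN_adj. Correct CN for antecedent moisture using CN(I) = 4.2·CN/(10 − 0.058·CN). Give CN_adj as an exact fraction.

CN_adj = 44100/641 ≈ 68.799

NRCS table: pasture, fair condition, soil group D → CN(II) = 84
CN(I) from CN(II)=84: (4.2·84)/(10 − 0.058·84) = 44100/641 ≈ 68.799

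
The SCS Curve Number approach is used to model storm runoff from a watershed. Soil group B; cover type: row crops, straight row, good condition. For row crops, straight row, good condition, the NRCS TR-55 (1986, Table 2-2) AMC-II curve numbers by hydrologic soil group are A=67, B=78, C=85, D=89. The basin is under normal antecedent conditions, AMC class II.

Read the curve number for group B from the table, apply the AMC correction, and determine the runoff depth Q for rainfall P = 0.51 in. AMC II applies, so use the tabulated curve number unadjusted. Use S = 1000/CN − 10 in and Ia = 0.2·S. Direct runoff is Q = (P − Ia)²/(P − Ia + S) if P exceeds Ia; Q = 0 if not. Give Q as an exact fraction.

Q = 0 in ≈ 0.000 in

NRCS table: row crops, straight row, good condition, soil group B → CN(II) = 78
AMC II — tabulated CN = 78 applies directly.
Max retention: S = 1000/78 − 10 = 110/39 in (≈ 2.821 in)
Ia = 0.2S: 0.2·2.821 = 0.564 in (exactly 22/39)
P = 0.510 ≤ Ia = 0.564 in: entire storm abstracted, Q = 0.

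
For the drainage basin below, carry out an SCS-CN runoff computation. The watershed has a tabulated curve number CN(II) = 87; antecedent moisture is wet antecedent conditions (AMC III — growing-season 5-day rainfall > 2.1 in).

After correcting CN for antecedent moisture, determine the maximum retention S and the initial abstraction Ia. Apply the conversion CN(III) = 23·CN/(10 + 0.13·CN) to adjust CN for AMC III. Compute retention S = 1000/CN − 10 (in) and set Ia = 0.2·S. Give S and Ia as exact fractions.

Adjust CN=87 to AMC III: 23·87/(10 + 0.13·87) → 2001 ÷ (2131/100) = 200100/2131 ≈ 93.900
S = 1000/(200100/2131) − 10 = 1300/2001 in ≈ 0.650 in
Ia = 0.2·(1300/2001) = 260/2001 in ≈ 0.130 in

S = 1300/2001 in ≈ 0.650 in; Ia = 260/2001 in ≈ 0.130 in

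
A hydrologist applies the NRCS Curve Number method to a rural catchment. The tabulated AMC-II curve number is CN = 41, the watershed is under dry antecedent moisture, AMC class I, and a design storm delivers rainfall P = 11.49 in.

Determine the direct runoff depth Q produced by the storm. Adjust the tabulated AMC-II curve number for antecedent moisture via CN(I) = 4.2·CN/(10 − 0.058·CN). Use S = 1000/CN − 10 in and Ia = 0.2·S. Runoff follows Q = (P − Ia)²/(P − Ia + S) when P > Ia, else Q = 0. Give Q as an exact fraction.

Q = 159431705521/288373782900 in ≈ 0.553 in

Adjust CN=41 to AMC I: 4.2·41/(10 − 0.058·41) → (861/5) ÷ (3811/500) = 86100/3811 ≈ 22.592
Max retention: S = 1000/(86100/3811) − 10 = 29500/861 in (≈ 34.262 in)
Initial abstraction Ia = S/5 = (29500/861)/5 = 5900/861 ≈ 6.852 in
Excess rainfall: 11.490 − 6.852 = 4.638 in; P > Ia so Q > 0
Q = (399289/86100)²/((399289/86100) + 29500/861) = (159431705521/7413210000)/(3349289/86100) = 159431705521/288373782900 in ≈ 0.553 in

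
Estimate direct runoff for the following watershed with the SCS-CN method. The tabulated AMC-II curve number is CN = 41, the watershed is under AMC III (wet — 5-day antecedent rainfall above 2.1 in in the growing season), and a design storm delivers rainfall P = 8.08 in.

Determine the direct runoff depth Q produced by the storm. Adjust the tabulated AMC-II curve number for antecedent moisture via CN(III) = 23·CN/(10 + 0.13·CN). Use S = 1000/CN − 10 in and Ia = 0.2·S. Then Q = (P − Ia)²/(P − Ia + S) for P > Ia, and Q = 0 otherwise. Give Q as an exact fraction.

Q = 12958246098/3636278725 in ≈ 3.564 in

CN(III) from CN(II)=41: (23·41)/(10 + 0.13·41) = 94300/1533 ≈ 61.513
Retention S: 1000/CN − 10 with CN=61.513 → S = 5900/943 ≈ 6.257 in
Ia = 0.2·(5900/943) = 1180/943 in ≈ 1.251 in
P − Ia = 8.080 − 1.251 = 160986/23575 ≈ 6.829 in (> 0, runoff occurs)
Runoff Q = (P−Ia)²/(P−Ia+S) = (6.829)²/(6.829+6.257) = 12958246098/3636278725 ≈ 3.564 in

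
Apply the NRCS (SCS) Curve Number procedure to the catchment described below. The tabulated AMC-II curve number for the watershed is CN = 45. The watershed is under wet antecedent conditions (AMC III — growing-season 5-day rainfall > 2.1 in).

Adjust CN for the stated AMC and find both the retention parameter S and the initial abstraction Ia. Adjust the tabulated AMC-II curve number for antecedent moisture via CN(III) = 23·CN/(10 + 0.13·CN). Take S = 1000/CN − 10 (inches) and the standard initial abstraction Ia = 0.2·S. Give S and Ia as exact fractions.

Adjust CN=45 to AMC III: 23·45/(10 + 0.13·45) → 1035 ÷ (317/20) = 20700/317 ≈ 65.300
Retention S: 1000/CN − 10 with CN=65.300 → S = 1100/207 ≈ 5.314 in
Ia = 0.2S: 0.2·5.314 = 1.063 in (exactly 220/207)

S = 1100/207 in ≈ 5.314 in; Ia = 220/207 in ≈ 1.063 in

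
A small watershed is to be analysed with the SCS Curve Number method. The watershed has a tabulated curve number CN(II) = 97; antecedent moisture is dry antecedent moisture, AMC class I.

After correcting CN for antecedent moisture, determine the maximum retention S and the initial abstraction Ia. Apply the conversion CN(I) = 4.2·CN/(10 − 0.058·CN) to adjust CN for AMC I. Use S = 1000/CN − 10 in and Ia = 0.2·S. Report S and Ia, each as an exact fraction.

Dry (AMC I): CN(I) = 4.2·97/(10 − 0.058·97) = (2037/5)/(2187/500) = 67900/729 ≈ 93.141
S = 1000/(67900/729) − 10 = 500/679 in ≈ 0.736 in
Ia = 0.2·(500/679) = 100/679 in ≈ 0.147 in

S = 500/679 in ≈ 0.736 in; Ia = 100/679 in ≈ 0.147 in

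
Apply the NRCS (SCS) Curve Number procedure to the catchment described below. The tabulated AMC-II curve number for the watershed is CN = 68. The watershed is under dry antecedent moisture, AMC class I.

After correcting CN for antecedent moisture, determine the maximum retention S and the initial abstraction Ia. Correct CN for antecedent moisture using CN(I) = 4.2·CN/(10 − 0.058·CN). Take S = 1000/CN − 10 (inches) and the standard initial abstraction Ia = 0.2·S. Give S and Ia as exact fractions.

Adjust CN=68 to AMC I: 4.2·68/(10 − 0.058·68) → (1428/5) ÷ (757/125) = 35700/757 ≈ 47.160
S = 1000/(35700/757) − 10 = 4000/357 in ≈ 11.204 in
Ia = 0.2·(4000/357) = 800/357 in ≈ 2.241 in

S = 4000/357 in ≈ 11.204 in; Ia = 800/357 in ≈ 2.241 in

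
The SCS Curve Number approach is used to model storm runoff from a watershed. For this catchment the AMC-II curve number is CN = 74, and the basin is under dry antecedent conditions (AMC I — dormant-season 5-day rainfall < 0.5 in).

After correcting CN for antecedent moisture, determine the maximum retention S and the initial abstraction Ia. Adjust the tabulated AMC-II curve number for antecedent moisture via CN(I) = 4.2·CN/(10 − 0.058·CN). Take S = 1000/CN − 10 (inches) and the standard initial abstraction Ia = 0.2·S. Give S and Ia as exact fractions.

CN(I) from CN(II)=74: (4.2·74)/(10 − 0.058·74) = 77700/1427 ≈ 54.450
Retention S: 1000/CN − 10 with CN=54.450 → S = 6500/777 ≈ 8.366 in
Ia = 0.2·(6500/777) = 1300/777 in ≈ 1.673 in

S = 6500/777 in ≈ 8.366 in; Ia = 1300/777 in ≈ 1.673 in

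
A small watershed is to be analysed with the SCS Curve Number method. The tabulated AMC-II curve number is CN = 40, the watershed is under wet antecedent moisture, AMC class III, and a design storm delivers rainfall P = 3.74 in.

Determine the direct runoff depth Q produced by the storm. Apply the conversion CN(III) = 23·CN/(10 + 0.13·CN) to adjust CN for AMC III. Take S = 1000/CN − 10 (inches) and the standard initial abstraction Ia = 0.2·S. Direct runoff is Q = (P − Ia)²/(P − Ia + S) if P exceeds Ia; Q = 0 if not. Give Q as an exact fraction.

Wet (AMC III): CN(III) = 23·40/(10 + 0.13·40) = 920/(76/5) = 1150/19 ≈ 60.526
Retention S: 1000/CN − 10 with CN=60.526 → S = 150/23 ≈ 6.522 in
Initial abstraction Ia = S/5 = (150/23)/5 = 30/23 ≈ 1.304 in
Excess rainfall: 3.740 − 1.304 = 2.436 in; P > Ia so Q > 0
Runoff Q = (P−Ia)²/(P−Ia+S) = (2.436)²/(2.436+6.522) = 7845601/11846150 ≈ 0.662 in

Q = 7845601/11846150 in ≈ 0.662 in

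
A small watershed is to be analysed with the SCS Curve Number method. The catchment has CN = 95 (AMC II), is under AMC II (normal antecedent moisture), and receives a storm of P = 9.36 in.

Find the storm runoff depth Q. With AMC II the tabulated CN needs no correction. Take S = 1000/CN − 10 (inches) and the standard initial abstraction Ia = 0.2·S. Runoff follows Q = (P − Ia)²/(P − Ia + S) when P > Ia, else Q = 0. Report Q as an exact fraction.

Q = 9662408/1103425 in ≈ 8.757 in

AMC II — tabulated CN = 95 applies directly.
S = 1000/95 − 10 = 10/19 in ≈ 0.526 in
Ia = 0.2S: 0.2·0.526 = 0.105 in (exactly 2/19)
P − Ia = 9.360 − 0.105 = 4396/475 ≈ 9.255 in (> 0, runoff occurs)
Q: (4396/475)² ÷ (4646/475) = 9662408/1103425 in (≈ 8.757 in)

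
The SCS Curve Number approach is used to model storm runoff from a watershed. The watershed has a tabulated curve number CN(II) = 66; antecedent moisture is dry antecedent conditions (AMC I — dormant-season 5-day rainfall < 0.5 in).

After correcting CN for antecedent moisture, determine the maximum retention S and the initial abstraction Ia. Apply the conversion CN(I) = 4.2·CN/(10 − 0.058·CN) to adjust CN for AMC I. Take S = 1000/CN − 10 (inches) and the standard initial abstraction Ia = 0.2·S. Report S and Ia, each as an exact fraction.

S = 8500/693 in ≈ 12.266 in; Ia = 1700/693 in ≈ 2.453 in

Dry (AMC I): CN(I) = 4.2·66/(10 − 0.058·66) = (1386/5)/(1543/250) = 69300/1543 ≈ 44.913
S = 1000/(69300/1543) − 10 = 8500/693 in ≈ 12.266 in
Ia = 0.2S: 0.2·12.266 = 2.453 in (exactly 1700/693)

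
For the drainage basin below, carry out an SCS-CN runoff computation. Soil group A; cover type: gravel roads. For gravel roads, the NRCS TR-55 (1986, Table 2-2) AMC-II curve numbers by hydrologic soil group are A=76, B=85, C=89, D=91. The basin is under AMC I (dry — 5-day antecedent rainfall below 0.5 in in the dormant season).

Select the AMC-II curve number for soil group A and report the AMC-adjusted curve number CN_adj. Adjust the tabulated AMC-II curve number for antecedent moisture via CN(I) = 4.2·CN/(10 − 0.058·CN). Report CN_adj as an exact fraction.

NRCS table: gravel roads, soil group A → CN(II) = 76
CN(I) from CN(II)=76: (4.2·76)/(10 − 0.058·76) = 13300/233 ≈ 57.082

CN_adj = 13300/233 ≈ 57.082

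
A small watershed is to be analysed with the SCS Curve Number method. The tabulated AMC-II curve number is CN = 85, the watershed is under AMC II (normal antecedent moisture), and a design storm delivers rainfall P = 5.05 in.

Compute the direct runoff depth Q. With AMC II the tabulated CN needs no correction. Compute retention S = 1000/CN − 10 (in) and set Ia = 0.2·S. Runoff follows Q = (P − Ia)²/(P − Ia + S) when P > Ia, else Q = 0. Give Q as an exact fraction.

AMC II — tabulated CN = 85 applies directly.
Retention S: 1000/CN − 10 with CN=85.000 → S = 30/17 ≈ 1.765 in
Initial abstraction Ia = S/5 = (30/17)/5 = 6/17 ≈ 0.353 in
Since P=5.050 > Ia=0.353: effective rainfall P−Ia = 1597/340 in
Q = (1597/340)²/((1597/340) + 30/17) = (2550409/115600)/(2197/340) = 2550409/746980 in ≈ 3.414 in

Q = 2550409/746980 in ≈ 3.414 in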